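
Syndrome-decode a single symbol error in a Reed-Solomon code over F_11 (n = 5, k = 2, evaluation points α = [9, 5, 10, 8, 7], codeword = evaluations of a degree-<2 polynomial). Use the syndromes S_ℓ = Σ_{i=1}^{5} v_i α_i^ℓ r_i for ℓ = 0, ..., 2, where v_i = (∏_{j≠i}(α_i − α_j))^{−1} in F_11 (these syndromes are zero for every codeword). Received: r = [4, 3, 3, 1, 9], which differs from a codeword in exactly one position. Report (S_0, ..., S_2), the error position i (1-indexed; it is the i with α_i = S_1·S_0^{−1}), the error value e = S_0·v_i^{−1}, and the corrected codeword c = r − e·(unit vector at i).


S = (5, 6, 5), error at position 3, error magnitude e = 7, c = [4, 3, 7, 1, 9].

Step 1: column multipliers v_i = (∏_{j≠i}(α_i − α_j))^{−1} mod 11.
  i = 1 (α = 9): (9−5)(9−10)(9−8)(9−7) = 4·(−1)·1·2 = −8 ≡ 3, so v_1 = 3^{−1} = 4 (mod 11).
  i = 2 (α = 5): (5−9)(5−10)(5−8)(5−7) = (−4)·(−5)·(−3)·(−2) = 120 ≡ 10, so v_2 = 10^{−1} = 10 (mod 11).
  i = 3 (α = 10): (10−9)(10−5)(10−8)(10−7) = 1·5·2·3 = 30 ≡ 8, so v_3 = 8^{−1} = 7 (mod 11).
  i = 4 (α = 8): (8−9)(8−5)(8−10)(8−7) = (−1)·3·(−2)·1 = 6 ≡ 6, so v_4 = 6^{−1} = 2 (mod 11).
  i = 5 (α = 7): (7−9)(7−5)(7−10)(7−8) = (−2)·2·(−3)·(−1) = −12 ≡ 10, so v_5 = 10^{−1} = 10 (mod 11).
  v = [4, 10, 7, 2, 10].
Step 2: syndromes of r = [4, 3, 3, 1, 9] (all sums mod 11).
  S_0 = Σ v_i r_i = 4·4 + 10·3 + 7·3 + 2·1 + 10·9 = 159 ≡ 5.
  S_1 = Σ v_i α_i r_i = 4·9·4 + 10·5·3 + 7·10·3 + 2·8·1 + 10·7·9 = 1150 ≡ 6.
  α_i^2 mod 11 = [4, 3, 1, 9, 5].
  S_2 = Σ v_i α_i^2 r_i = 4·4·4 + 10·3·3 + 7·1·3 + 2·9·1 + 10·5·9 = 643 ≡ 5.
  S = (5, 6, 5) ≠ 0, so r is not a codeword (an error is present).
Step 3: locate the error. For a single error e at position i, S_ℓ = v_i·e·α_i^ℓ, so α_err = S_1/S_0.
  S_0^{−1} = 5^{−1} = 9 (mod 11), so α_err = 6·9 = 54 ≡ 10 = α_3. Error position i = 3.
  Consistency check: S_2/S_1 = 5·2 = 10 ≡ 10 = α_err ✓ (single-error assumption holds).
Step 4: error magnitude e = S_0/v_3 = S_0·∏_{j≠3}(α_3 − α_j) = 5·8 = 40 ≡ 7 (mod 11).
Step 5: correct position 3: c_3 = r_3 − e = 3 − 7 ≡ 7 (mod 11). Hence c = [4, 3, 7, 1, 9].
  Check: interpolating c through the α_i gives m(x) = 10 + 3·x (degree < 2) with m(α_i) = c_i for every i, so c is indeed a codeword.


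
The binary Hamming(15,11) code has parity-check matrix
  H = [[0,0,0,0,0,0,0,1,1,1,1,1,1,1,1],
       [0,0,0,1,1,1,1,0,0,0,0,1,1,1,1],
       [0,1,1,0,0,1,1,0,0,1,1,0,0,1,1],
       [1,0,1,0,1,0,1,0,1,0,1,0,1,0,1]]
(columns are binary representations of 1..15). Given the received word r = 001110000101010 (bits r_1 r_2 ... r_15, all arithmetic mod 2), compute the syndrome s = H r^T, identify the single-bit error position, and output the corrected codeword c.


s = (1, 0, 1, 0)^T, error position = 10, corrected codeword c = 001110000001010

Compute s = H r^T mod 2 one row at a time:
  s_1 = 0 + 0 + 1 + 0 + 1 + 0 + 1 + 0 = 3 ≡ 1 (mod 2).
  s_2 = 1 + 1 + 0 + 0 + 1 + 0 + 1 + 0 = 4 ≡ 0 (mod 2).
  s_3 = 0 + 1 + 0 + 0 + 1 + 0 + 1 + 0 = 3 ≡ 1 (mod 2).
  s_4 = 0 + 1 + 1 + 0 + 0 + 0 + 0 + 0 = 2 ≡ 0 (mod 2).
s = (1, 0, 1, 0)^T — this equals column 10 of H (binary 1010), so error is at position 10.
Correct: flip bit 10 of r = 001110000101010 to get c = 001110000001010.


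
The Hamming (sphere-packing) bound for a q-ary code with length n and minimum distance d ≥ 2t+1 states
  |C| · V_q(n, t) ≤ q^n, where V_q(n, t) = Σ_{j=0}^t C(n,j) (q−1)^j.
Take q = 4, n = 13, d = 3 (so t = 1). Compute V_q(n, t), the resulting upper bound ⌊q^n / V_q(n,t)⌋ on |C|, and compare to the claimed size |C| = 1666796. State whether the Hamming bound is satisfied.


V_q(n, t) = 40, q^n = 67108864, Hamming bound = 1677721, |C| = 1666796 ≤ bound (satisfied).

Step 1: Compute V_q(n, t) = Σ_{j=0}^1 C(n, j) (q−1)^j.
  j = 0: C(13,0)·(3)^0 = 1·1 = 1.
  j = 1: C(13,1)·(3)^1 = 13·3 = 39.
  V_q(n, t) = 1 + 39 = 40.
Step 2: q^n = 4^13 = 67108864.
Step 3: Hamming bound ⌊q^n / V_q(n,t)⌋ = ⌊67108864/40⌋ = 1677721.
Step 4: Compare |C| = 1666796 to 1677721: satisfied.
The claimed |C| lies below the Hamming bound.


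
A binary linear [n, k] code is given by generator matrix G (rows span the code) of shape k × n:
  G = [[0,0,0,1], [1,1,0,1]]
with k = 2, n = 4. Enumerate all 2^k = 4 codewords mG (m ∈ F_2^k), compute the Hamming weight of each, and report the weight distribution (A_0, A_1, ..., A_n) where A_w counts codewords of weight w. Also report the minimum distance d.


Weight distribution: A_0 = 1, A_1 = 1, A_2 = 1, A_3 = 1. Minimum distance d = 1.

Enumerate all 2^2 = 4 messages m ∈ F_2^2.
For each, compute codeword c = mG in F_2^4, then tally its weight.
  m = 00 → c = 0000, weight = 0.
  m = 10 → c = 0001, weight = 1.
  m = 01 → c = 1101, weight = 3.
  m = 11 → c = 1100, weight = 2.
Tally weights:
  weight 0: 1 codewords.
  weight 1: 1 codewords.
  weight 2: 1 codewords.
  weight 3: 1 codewords.
Minimum distance d = smallest w > 0 with A_w > 0 = 1.
Sanity: Σ A_w = 4 = 2^2 = 4 ✓.


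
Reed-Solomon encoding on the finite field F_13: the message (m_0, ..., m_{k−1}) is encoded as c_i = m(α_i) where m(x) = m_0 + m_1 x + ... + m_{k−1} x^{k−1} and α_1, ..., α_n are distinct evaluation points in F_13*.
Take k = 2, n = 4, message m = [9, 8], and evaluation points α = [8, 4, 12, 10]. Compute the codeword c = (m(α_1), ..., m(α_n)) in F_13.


c = [8, 2, 1, 11]

Message polynomial: m(x) = 9 + 8·x (mod 13).
For each evaluation point α_i, compute m(α_i) mod 13:
  α_1 = 8: Horner steps 8 → 8, so m(8) = 8.
  α_2 = 4: Horner steps 8 → 2, so m(4) = 2.
  α_3 = 12: Horner steps 8 → 1, so m(12) = 1.
  α_4 = 10: Horner steps 8 → 11, so m(10) = 11.
Codeword c = [8, 2, 1, 11] ∈ F_13^4.


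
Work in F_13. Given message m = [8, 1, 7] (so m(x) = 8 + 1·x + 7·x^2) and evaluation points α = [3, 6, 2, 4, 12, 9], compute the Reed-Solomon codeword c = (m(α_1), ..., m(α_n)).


c = [9, 6, 12, 7, 1, 12]

Message polynomial: m(x) = 8 + 1·x + 7·x^2 (mod 13).
For each evaluation point α_i, compute m(α_i) mod 13:
  α_1 = 3: Horner steps 7 → 9 → 9, so m(3) = 9.
  α_2 = 6: Horner steps 7 → 4 → 6, so m(6) = 6.
  α_3 = 2: Horner steps 7 → 2 → 12, so m(2) = 12.
  α_4 = 4: Horner steps 7 → 3 → 7, so m(4) = 7.
  α_5 = 12: Horner steps 7 → 7 → 1, so m(12) = 1.
  α_6 = 9: Horner steps 7 → 12 → 12, so m(9) = 12.
Codeword c = [9, 6, 12, 7, 1, 12] ∈ F_13^6.


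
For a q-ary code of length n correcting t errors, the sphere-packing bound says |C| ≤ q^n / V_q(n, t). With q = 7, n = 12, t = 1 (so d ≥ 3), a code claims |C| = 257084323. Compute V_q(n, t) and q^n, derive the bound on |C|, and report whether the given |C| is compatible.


V_q(n, t) = 73, q^n = 13841287201, Hamming bound = 189606673, |C| = 257084323 > bound (violated).

Step 1: Compute V_q(n, t) = Σ_{j=0}^1 C(n, j) (q−1)^j.
  j = 0: C(12,0)·(6)^0 = 1·1 = 1.
  j = 1: C(12,1)·(6)^1 = 12·6 = 72.
  V_q(n, t) = 1 + 72 = 73.
Step 2: q^n = 7^12 = 13841287201.
Step 3: Hamming bound ⌊q^n / V_q(n,t)⌋ = ⌊13841287201/73⌋ = 189606673.
Step 4: Compare |C| = 257084323 to 189606673: violated.
The claimed |C| lies above the Hamming bound, so no 7-ary code of length 12 with d ≥ 3 can have 257084323 codewords.


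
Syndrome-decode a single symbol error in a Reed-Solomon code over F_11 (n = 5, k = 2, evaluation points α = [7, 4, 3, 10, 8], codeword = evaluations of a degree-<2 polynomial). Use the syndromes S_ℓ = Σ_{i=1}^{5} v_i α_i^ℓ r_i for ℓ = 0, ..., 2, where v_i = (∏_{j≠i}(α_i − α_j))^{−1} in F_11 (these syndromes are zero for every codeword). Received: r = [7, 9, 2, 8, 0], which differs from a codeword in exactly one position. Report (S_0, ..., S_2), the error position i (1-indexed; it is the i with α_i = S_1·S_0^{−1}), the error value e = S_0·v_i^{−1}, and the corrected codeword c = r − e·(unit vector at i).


S = (5, 9, 3), error at position 2, error magnitude e = 3, c = [7, 6, 2, 8, 0].

Step 1: column multipliers v_i = (∏_{j≠i}(α_i − α_j))^{−1} mod 11.
  i = 1 (α = 7): (7−4)(7−3)(7−10)(7−8) = 3·4·(−3)·(−1) = 36 ≡ 3, so v_1 = 3^{−1} = 4 (mod 11).
  i = 2 (α = 4): (4−7)(4−3)(4−10)(4−8) = (−3)·1·(−6)·(−4) = −72 ≡ 5, so v_2 = 5^{−1} = 9 (mod 11).
  i = 3 (α = 3): (3−7)(3−4)(3−10)(3−8) = (−4)·(−1)·(−7)·(−5) = 140 ≡ 8, so v_3 = 8^{−1} = 7 (mod 11).
  i = 4 (α = 10): (10−7)(10−4)(10−3)(10−8) = 3·6·7·2 = 252 ≡ 10, so v_4 = 10^{−1} = 10 (mod 11).
  i = 5 (α = 8): (8−7)(8−4)(8−3)(8−10) = 1·4·5·(−2) = −40 ≡ 4, so v_5 = 4^{−1} = 3 (mod 11).
  v = [4, 9, 7, 10, 3].
Step 2: syndromes of r = [7, 9, 2, 8, 0] (all sums mod 11).
  S_0 = Σ v_i r_i = 4·7 + 9·9 + 7·2 + 10·8 + 3·0 = 203 ≡ 5.
  S_1 = Σ v_i α_i r_i = 4·7·7 + 9·4·9 + 7·3·2 + 10·10·8 + 3·8·0 = 1362 ≡ 9.
  α_i^2 mod 11 = [5, 5, 9, 1, 9].
  S_2 = Σ v_i α_i^2 r_i = 4·5·7 + 9·5·9 + 7·9·2 + 10·1·8 + 3·9·0 = 751 ≡ 3.
  S = (5, 9, 3) ≠ 0, so r is not a codeword (an error is present).
Step 3: locate the error. For a single error e at position i, S_ℓ = v_i·e·α_i^ℓ, so α_err = S_1/S_0.
  S_0^{−1} = 5^{−1} = 9 (mod 11), so α_err = 9·9 = 81 ≡ 4 = α_2. Error position i = 2.
  Consistency check: S_2/S_1 = 3·5 = 15 ≡ 4 = α_err ✓ (single-error assumption holds).
Step 4: error magnitude e = S_0/v_2 = S_0·∏_{j≠2}(α_2 − α_j) = 5·5 = 25 ≡ 3 (mod 11).
Step 5: correct position 2: c_2 = r_2 − e = 9 − 3 ≡ 6 (mod 11). Hence c = [7, 6, 2, 8, 0].
  Check: interpolating c through the α_i gives m(x) = 1 + 4·x (degree < 2) with m(α_i) = c_i for every i, so c is indeed a codeword.


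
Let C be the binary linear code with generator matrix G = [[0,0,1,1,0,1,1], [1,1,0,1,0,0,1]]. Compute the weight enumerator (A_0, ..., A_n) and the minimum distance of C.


Weight distribution: A_0 = 1, A_4 = 3. Minimum distance d = 4.

Enumerate all 2^2 = 4 messages m ∈ F_2^2.
For each, compute codeword c = mG in F_2^7, then tally its weight.
  m = 00 → c = 0000000, weight = 0.
  m = 10 → c = 0011011, weight = 4.
  m = 01 → c = 1101001, weight = 4.
  m = 11 → c = 1110010, weight = 4.
Tally weights:
  weight 0: 1 codewords.
  weight 4: 3 codewords.
Minimum distance d = smallest w > 0 with A_w > 0 = 4.
Sanity: Σ A_w = 4 = 2^2 = 4 ✓.


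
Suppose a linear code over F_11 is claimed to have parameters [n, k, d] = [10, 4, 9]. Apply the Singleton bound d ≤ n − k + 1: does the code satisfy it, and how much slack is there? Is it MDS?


Singleton RHS = n − k + 1 = 7, slack = -2, bound violated (no such code; not MDS).

Singleton bound: d ≤ n − k + 1.
Here n = 10, k = 4, so n − k + 1 = 7.
Given d = 9, check d ≤ 7: NO.
Slack = (n − k + 1) − d = -2.
The slack is negative: d = 9 exceeds n − k + 1 = 7 by 2, so the Singleton bound is violated and no linear [10, 4, 9]_11 code can exist. In particular it is not MDS (MDS requires d = n − k + 1 exactly).
Description: the claimed parameters are [10, 4, 9]_11; such a code would be impossible (violates the Singleton bound).


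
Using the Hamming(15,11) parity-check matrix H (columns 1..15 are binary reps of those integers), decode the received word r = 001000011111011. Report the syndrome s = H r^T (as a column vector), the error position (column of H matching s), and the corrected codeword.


s = (1, 1, 1, 0)^T, error position = 14, corrected codeword c = 001000011111001

Compute s = H r^T mod 2 one row at a time:
  s_1 = 1 + 1 + 1 + 1 + 1 + 0 + 1 + 1 = 7 ≡ 1 (mod 2).
  s_2 = 0 + 0 + 0 + 0 + 1 + 0 + 1 + 1 = 3 ≡ 1 (mod 2).
  s_3 = 0 + 1 + 0 + 0 + 1 + 1 + 1 + 1 = 5 ≡ 1 (mod 2).
  s_4 = 0 + 1 + 0 + 0 + 1 + 1 + 0 + 1 = 4 ≡ 0 (mod 2).
s = (1, 1, 1, 0)^T — this equals column 14 of H (binary 1110), so error is at position 14.
Correct: flip bit 14 of r = 001000011111011 to get c = 001000011111001.


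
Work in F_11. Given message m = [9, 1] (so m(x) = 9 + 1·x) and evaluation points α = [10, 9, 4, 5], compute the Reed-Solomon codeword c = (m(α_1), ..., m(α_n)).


c = [8, 7, 2, 3]

Message polynomial: m(x) = 9 + 1·x (mod 11).
For each evaluation point α_i, compute m(α_i) mod 11:
  α_1 = 10: Horner steps 1 → 8, so m(10) = 8.
  α_2 = 9: Horner steps 1 → 7, so m(9) = 7.
  α_3 = 4: Horner steps 1 → 2, so m(4) = 2.
  α_4 = 5: Horner steps 1 → 3, so m(5) = 3.
Codeword c = [8, 7, 2, 3] ∈ F_11^4.


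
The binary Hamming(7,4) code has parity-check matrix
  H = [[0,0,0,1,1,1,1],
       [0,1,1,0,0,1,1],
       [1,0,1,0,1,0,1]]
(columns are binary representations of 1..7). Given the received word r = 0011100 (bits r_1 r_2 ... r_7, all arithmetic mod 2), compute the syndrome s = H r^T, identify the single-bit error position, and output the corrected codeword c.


s = (0, 1, 0)^T, error position = 2, corrected codeword c = 0111100

Compute s = H r^T mod 2 one row at a time:
  s_1 = 1 + 1 + 0 + 0 = 2 ≡ 0 (mod 2).
  s_2 = 0 + 1 + 0 + 0 = 1 ≡ 1 (mod 2).
  s_3 = 0 + 1 + 1 + 0 = 2 ≡ 0 (mod 2).
s = (0, 1, 0)^T — this equals column 2 of H (binary 010), so error is at position 2.
Correct: flip bit 2 of r = 0011100 to get c = 0111100.


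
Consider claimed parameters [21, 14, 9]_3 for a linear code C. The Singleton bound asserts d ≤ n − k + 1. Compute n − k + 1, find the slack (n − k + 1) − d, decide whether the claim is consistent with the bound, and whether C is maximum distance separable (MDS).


Singleton RHS = n − k + 1 = 8, slack = -1, bound violated (no such code; not MDS).

Singleton bound: d ≤ n − k + 1.
Here n = 21, k = 14, so n − k + 1 = 8.
Given d = 9, check d ≤ 8: NO.
Slack = (n − k + 1) − d = -1.
The slack is negative: d = 9 exceeds n − k + 1 = 8 by 1, so the Singleton bound is violated and no linear [21, 14, 9]_3 code can exist. In particular it is not MDS (MDS requires d = n − k + 1 exactly).
Description: the claimed parameters are [21, 14, 9]_3; such a code would be impossible (violates the Singleton bound).


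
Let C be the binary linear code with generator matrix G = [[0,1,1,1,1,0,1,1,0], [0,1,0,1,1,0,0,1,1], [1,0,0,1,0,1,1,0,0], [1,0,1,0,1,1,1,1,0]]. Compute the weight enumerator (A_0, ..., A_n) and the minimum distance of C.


Weight distribution: A_0 = 1, A_2 = 1, A_3 = 2, A_4 = 3, A_5 = 4, A_6 = 3, A_7 = 2. Minimum distance d = 2.

Enumerate all 2^4 = 16 messages m ∈ F_2^4.
For each, compute codeword c = mG in F_2^9, then tally its weight.
  m = 0000 → c = 000000000, weight = 0.
  m = 1000 → c = 011110110, weight = 6.
  m = 0100 → c = 010110011, weight = 5.
  m = 1100 → c = 001000101, weight = 3.
  m = 0010 → c = 100101100, weight = 4.
  m = 1010 → c = 111011010, weight = 6.
  m = 0110 → c = 110011111, weight = 7.
  m = 1110 → c = 101101001, weight = 5.
  m = 0001 → c = 101011110, weight = 6.
  m = 1001 → c = 110101000, weight = 4.
  m = 0101 → c = 111101101, weight = 7.
  m = 1101 → c = 100011011, weight = 5.
  m = 0011 → c = 001110010, weight = 4.
  m = 1011 → c = 010000100, weight = 2.
  m = 0111 → c = 011000001, weight = 3.
  m = 1111 → c = 000110111, weight = 5.
Tally weights:
  weight 0: 1 codewords.
  weight 2: 1 codewords.
  weight 3: 2 codewords.
  weight 4: 3 codewords.
  weight 5: 4 codewords.
  weight 6: 3 codewords.
  weight 7: 2 codewords.
Minimum distance d = smallest w > 0 with A_w > 0 = 2.
Sanity: Σ A_w = 16 = 2^4 = 16 ✓.


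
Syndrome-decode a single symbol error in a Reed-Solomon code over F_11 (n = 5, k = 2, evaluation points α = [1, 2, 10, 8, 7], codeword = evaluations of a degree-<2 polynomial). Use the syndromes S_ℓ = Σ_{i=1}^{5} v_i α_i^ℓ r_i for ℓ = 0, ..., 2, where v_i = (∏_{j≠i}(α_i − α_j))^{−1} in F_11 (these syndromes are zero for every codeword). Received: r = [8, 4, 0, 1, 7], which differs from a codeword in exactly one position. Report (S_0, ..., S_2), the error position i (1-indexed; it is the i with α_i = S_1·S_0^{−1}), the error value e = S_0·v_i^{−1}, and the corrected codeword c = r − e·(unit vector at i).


S = (5, 5, 5), error at position 1, error magnitude e = 9, c = [10, 4, 0, 1, 7].

Step 1: column multipliers v_i = (∏_{j≠i}(α_i − α_j))^{−1} mod 11.
  i = 1 (α = 1): (1−2)(1−10)(1−8)(1−7) = (−1)·(−9)·(−7)·(−6) = 378 ≡ 4, so v_1 = 4^{−1} = 3 (mod 11).
  i = 2 (α = 2): (2−1)(2−10)(2−8)(2−7) = 1·(−8)·(−6)·(−5) = −240 ≡ 2, so v_2 = 2^{−1} = 6 (mod 11).
  i = 3 (α = 10): (10−1)(10−2)(10−8)(10−7) = 9·8·2·3 = 432 ≡ 3, so v_3 = 3^{−1} = 4 (mod 11).
  i = 4 (α = 8): (8−1)(8−2)(8−10)(8−7) = 7·6·(−2)·1 = −84 ≡ 4, so v_4 = 4^{−1} = 3 (mod 11).
  i = 5 (α = 7): (7−1)(7−2)(7−10)(7−8) = 6·5·(−3)·(−1) = 90 ≡ 2, so v_5 = 2^{−1} = 6 (mod 11).
  v = [3, 6, 4, 3, 6].
Step 2: syndromes of r = [8, 4, 0, 1, 7] (all sums mod 11).
  S_0 = Σ v_i r_i = 3·8 + 6·4 + 4·0 + 3·1 + 6·7 = 93 ≡ 5.
  S_1 = Σ v_i α_i r_i = 3·1·8 + 6·2·4 + 4·10·0 + 3·8·1 + 6·7·7 = 390 ≡ 5.
  α_i^2 mod 11 = [1, 4, 1, 9, 5].
  S_2 = Σ v_i α_i^2 r_i = 3·1·8 + 6·4·4 + 4·1·0 + 3·9·1 + 6·5·7 = 357 ≡ 5.
  S = (5, 5, 5) ≠ 0, so r is not a codeword (an error is present).
Step 3: locate the error. For a single error e at position i, S_ℓ = v_i·e·α_i^ℓ, so α_err = S_1/S_0.
  S_0^{−1} = 5^{−1} = 9 (mod 11), so α_err = 5·9 = 45 ≡ 1 = α_1. Error position i = 1.
  Consistency check: S_2/S_1 = 5·9 = 45 ≡ 1 = α_err ✓ (single-error assumption holds).
Step 4: error magnitude e = S_0/v_1 = S_0·∏_{j≠1}(α_1 − α_j) = 5·4 = 20 ≡ 9 (mod 11).
Step 5: correct position 1: c_1 = r_1 − e = 8 − 9 ≡ 10 (mod 11). Hence c = [10, 4, 0, 1, 7].
  Check: interpolating c through the α_i gives m(x) = 5 + 5·x (degree < 2) with m(α_i) = c_i for every i, so c is indeed a codeword.


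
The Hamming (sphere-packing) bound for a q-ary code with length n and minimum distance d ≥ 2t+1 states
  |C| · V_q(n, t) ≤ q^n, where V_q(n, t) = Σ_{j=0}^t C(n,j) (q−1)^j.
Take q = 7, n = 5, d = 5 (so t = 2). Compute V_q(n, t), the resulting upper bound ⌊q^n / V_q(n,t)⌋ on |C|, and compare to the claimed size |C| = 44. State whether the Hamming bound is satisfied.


V_q(n, t) = 391, q^n = 16807, Hamming bound = 42, |C| = 44 > bound (violated).

Step 1: Compute V_q(n, t) = Σ_{j=0}^2 C(n, j) (q−1)^j.
  j = 0: C(5,0)·(6)^0 = 1·1 = 1.
  j = 1: C(5,1)·(6)^1 = 5·6 = 30.
  j = 2: C(5,2)·(6)^2 = 10·36 = 360.
  V_q(n, t) = 1 + 30 + 360 = 391.
Step 2: q^n = 7^5 = 16807.
Step 3: Hamming bound ⌊q^n / V_q(n,t)⌋ = ⌊16807/391⌋ = 42.
Step 4: Compare |C| = 44 to 42: violated.
The claimed |C| lies above the Hamming bound, so no 7-ary code of length 5 with d ≥ 5 can have 44 codewords.


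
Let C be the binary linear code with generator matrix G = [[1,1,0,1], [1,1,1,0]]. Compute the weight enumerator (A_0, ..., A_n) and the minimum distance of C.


Weight distribution: A_0 = 1, A_2 = 1, A_3 = 2. Minimum distance d = 2.

Enumerate all 2^2 = 4 messages m ∈ F_2^2.
For each, compute codeword c = mG in F_2^4, then tally its weight.
  m = 00 → c = 0000, weight = 0.
  m = 10 → c = 1101, weight = 3.
  m = 01 → c = 1110, weight = 3.
  m = 11 → c = 0011, weight = 2.
Tally weights:
  weight 0: 1 codewords.
  weight 2: 1 codewords.
  weight 3: 2 codewords.
Minimum distance d = smallest w > 0 with A_w > 0 = 2.
Sanity: Σ A_w = 4 = 2^2 = 4 ✓.


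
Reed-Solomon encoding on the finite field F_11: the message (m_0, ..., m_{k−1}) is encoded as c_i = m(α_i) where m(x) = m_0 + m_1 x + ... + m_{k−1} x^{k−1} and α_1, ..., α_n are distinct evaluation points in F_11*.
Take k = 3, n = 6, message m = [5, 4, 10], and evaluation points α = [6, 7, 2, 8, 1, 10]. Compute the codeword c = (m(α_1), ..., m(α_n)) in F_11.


c = [4, 6, 9, 6, 8, 0]

Message polynomial: m(x) = 5 + 4·x + 10·x^2 (mod 11).
For each evaluation point α_i, compute m(α_i) mod 11:
  α_1 = 6: Horner steps 10 → 9 → 4, so m(6) = 4.
  α_2 = 7: Horner steps 10 → 8 → 6, so m(7) = 6.
  α_3 = 2: Horner steps 10 → 2 → 9, so m(2) = 9.
  α_4 = 8: Horner steps 10 → 7 → 6, so m(8) = 6.
  α_5 = 1: Horner steps 10 → 3 → 8, so m(1) = 8.
  α_6 = 10: Horner steps 10 → 5 → 0, so m(10) = 0.
Codeword c = [4, 6, 9, 6, 8, 0] ∈ F_11^6.


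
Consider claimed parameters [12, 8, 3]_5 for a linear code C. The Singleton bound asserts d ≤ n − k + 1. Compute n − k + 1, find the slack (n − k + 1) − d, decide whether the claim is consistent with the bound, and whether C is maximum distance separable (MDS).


Singleton RHS = n − k + 1 = 5, slack = 2, bound satisfied, not MDS.

Singleton bound: d ≤ n − k + 1.
Here n = 12, k = 8, so n − k + 1 = 5.
Given d = 3, check d ≤ 5: YES.
Slack = (n − k + 1) − d = 2.
The code is NOT MDS (slack = 2 > 0).
Description: the claimed parameters are [12, 8, 3]_5; such a code would be non-MDS.


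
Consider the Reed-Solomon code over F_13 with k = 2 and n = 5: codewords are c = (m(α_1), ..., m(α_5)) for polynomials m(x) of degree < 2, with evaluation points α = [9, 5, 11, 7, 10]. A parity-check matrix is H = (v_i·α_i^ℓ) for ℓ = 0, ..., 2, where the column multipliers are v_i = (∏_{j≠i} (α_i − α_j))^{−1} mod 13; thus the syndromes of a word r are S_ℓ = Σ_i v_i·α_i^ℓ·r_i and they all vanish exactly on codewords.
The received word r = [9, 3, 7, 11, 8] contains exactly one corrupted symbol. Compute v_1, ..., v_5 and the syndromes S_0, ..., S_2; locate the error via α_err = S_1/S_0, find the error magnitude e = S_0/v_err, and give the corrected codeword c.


S = (7, 9, 6), error at position 2, error magnitude e = 3, c = [9, 0, 7, 11, 8].

Step 1: column multipliers v_i = (∏_{j≠i}(α_i − α_j))^{−1} mod 13.
  i = 1 (α = 9): (9−5)(9−11)(9−7)(9−10) = 4·(−2)·2·(−1) = 16 ≡ 3, so v_1 = 3^{−1} = 9 (mod 13).
  i = 2 (α = 5): (5−9)(5−11)(5−7)(5−10) = (−4)·(−6)·(−2)·(−5) = 240 ≡ 6, so v_2 = 6^{−1} = 11 (mod 13).
  i = 3 (α = 11): (11−9)(11−5)(11−7)(11−10) = 2·6·4·1 = 48 ≡ 9, so v_3 = 9^{−1} = 3 (mod 13).
  i = 4 (α = 7): (7−9)(7−5)(7−11)(7−10) = (−2)·2·(−4)·(−3) = −48 ≡ 4, so v_4 = 4^{−1} = 10 (mod 13).
  i = 5 (α = 10): (10−9)(10−5)(10−11)(10−7) = 1·5·(−1)·3 = −15 ≡ 11, so v_5 = 11^{−1} = 6 (mod 13).
  v = [9, 11, 3, 10, 6].
Step 2: syndromes of r = [9, 3, 7, 11, 8] (all sums mod 13).
  S_0 = Σ v_i r_i = 9·9 + 11·3 + 3·7 + 10·11 + 6·8 = 293 ≡ 7.
  S_1 = Σ v_i α_i r_i = 9·9·9 + 11·5·3 + 3·11·7 + 10·7·11 + 6·10·8 = 2375 ≡ 9.
  α_i^2 mod 13 = [3, 12, 4, 10, 9].
  S_2 = Σ v_i α_i^2 r_i = 9·3·9 + 11·12·3 + 3·4·7 + 10·10·11 + 6·9·8 = 2255 ≡ 6.
  S = (7, 9, 6) ≠ 0, so r is not a codeword (an error is present).
Step 3: locate the error. For a single error e at position i, S_ℓ = v_i·e·α_i^ℓ, so α_err = S_1/S_0.
  S_0^{−1} = 7^{−1} = 2 (mod 13), so α_err = 9·2 = 18 ≡ 5 = α_2. Error position i = 2.
  Consistency check: S_2/S_1 = 6·3 = 18 ≡ 5 = α_err ✓ (single-error assumption holds).
Step 4: error magnitude e = S_0/v_2 = S_0·∏_{j≠2}(α_2 − α_j) = 7·6 = 42 ≡ 3 (mod 13).
Step 5: correct position 2: c_2 = r_2 − e = 3 − 3 ≡ 0 (mod 13). Hence c = [9, 0, 7, 11, 8].
  Check: interpolating c through the α_i gives m(x) = 5 + 12·x (degree < 2) with m(α_i) = c_i for every i, so c is indeed a codeword.


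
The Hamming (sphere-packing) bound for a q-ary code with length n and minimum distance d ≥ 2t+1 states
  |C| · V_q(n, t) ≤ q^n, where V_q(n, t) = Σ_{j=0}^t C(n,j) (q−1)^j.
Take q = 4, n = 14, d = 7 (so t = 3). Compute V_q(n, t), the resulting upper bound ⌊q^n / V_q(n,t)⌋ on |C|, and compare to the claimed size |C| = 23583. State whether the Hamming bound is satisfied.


V_q(n, t) = 10690, q^n = 268435456, Hamming bound = 25110, |C| = 23583 ≤ bound (satisfied).

Step 1: Compute V_q(n, t) = Σ_{j=0}^3 C(n, j) (q−1)^j.
  j = 0: C(14,0)·(3)^0 = 1·1 = 1.
  j = 1: C(14,1)·(3)^1 = 14·3 = 42.
  j = 2: C(14,2)·(3)^2 = 91·9 = 819.
  j = 3: C(14,3)·(3)^3 = 364·27 = 9828.
  V_q(n, t) = 1 + 42 + 819 + 9828 = 10690.
Step 2: q^n = 4^14 = 268435456.
Step 3: Hamming bound ⌊q^n / V_q(n,t)⌋ = ⌊268435456/10690⌋ = 25110.
Step 4: Compare |C| = 23583 to 25110: satisfied.
The claimed |C| lies below the Hamming bound.


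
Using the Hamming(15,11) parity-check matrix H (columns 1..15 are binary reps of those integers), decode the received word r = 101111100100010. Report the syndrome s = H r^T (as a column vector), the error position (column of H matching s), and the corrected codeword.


s = (0, 1, 1, 0)^T, error position = 6, corrected codeword c = 101110100100010

Compute s = H r^T mod 2 one row at a time:
  s_1 = 0 + 0 + 1 + 0 + 0 + 0 + 1 + 0 = 2 ≡ 0 (mod 2).
  s_2 = 1 + 1 + 1 + 1 + 0 + 0 + 1 + 0 = 5 ≡ 1 (mod 2).
  s_3 = 0 + 1 + 1 + 1 + 1 + 0 + 1 + 0 = 5 ≡ 1 (mod 2).
  s_4 = 1 + 1 + 1 + 1 + 0 + 0 + 0 + 0 = 4 ≡ 0 (mod 2).
s = (0, 1, 1, 0)^T — this equals column 6 of H (binary 0110), so error is at position 6.
Correct: flip bit 6 of r = 101111100100010 to get c = 101110100100010.


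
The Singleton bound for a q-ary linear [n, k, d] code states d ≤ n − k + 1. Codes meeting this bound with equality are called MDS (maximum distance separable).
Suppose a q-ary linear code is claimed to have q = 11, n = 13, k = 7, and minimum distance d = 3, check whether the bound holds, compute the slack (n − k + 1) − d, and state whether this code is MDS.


Singleton RHS = n − k + 1 = 7, slack = 4, bound satisfied, not MDS.

Singleton bound: d ≤ n − k + 1.
Here n = 13, k = 7, so n − k + 1 = 7.
Given d = 3, check d ≤ 7: YES.
Slack = (n − k + 1) − d = 4.
The code is NOT MDS (slack = 4 > 0).
Description: the claimed parameters are [13, 7, 3]_11; such a code would be non-MDS.


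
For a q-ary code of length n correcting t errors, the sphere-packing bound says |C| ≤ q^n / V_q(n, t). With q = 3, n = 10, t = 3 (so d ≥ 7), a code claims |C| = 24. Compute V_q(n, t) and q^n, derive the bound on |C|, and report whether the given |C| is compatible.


V_q(n, t) = 1161, q^n = 59049, Hamming bound = 50, |C| = 24 ≤ bound (satisfied).

Step 1: Compute V_q(n, t) = Σ_{j=0}^3 C(n, j) (q−1)^j.
  j = 0: C(10,0)·(2)^0 = 1·1 = 1.
  j = 1: C(10,1)·(2)^1 = 10·2 = 20.
  j = 2: C(10,2)·(2)^2 = 45·4 = 180.
  j = 3: C(10,3)·(2)^3 = 120·8 = 960.
  V_q(n, t) = 1 + 20 + 180 + 960 = 1161.
Step 2: q^n = 3^10 = 59049.
Step 3: Hamming bound ⌊q^n / V_q(n,t)⌋ = ⌊59049/1161⌋ = 50.
Step 4: Compare |C| = 24 to 50: satisfied.
The claimed |C| lies below the Hamming bound.


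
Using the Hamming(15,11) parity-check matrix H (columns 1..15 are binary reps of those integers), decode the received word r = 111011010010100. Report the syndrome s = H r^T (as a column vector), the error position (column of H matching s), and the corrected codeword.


s = (1, 1, 0, 1)^T, error position = 13, corrected codeword c = 111011010010000

Compute s = H r^T mod 2 one row at a time:
  s_1 = 1 + 0 + 0 + 1 + 0 + 1 + 0 + 0 = 3 ≡ 1 (mod 2).
  s_2 = 0 + 1 + 1 + 0 + 0 + 1 + 0 + 0 = 3 ≡ 1 (mod 2).
  s_3 = 1 + 1 + 1 + 0 + 0 + 1 + 0 + 0 = 4 ≡ 0 (mod 2).
  s_4 = 1 + 1 + 1 + 0 + 0 + 1 + 1 + 0 = 5 ≡ 1 (mod 2).
s = (1, 1, 0, 1)^T — this equals column 13 of H (binary 1101), so error is at position 13.
Correct: flip bit 13 of r = 111011010010100 to get c = 111011010010000.


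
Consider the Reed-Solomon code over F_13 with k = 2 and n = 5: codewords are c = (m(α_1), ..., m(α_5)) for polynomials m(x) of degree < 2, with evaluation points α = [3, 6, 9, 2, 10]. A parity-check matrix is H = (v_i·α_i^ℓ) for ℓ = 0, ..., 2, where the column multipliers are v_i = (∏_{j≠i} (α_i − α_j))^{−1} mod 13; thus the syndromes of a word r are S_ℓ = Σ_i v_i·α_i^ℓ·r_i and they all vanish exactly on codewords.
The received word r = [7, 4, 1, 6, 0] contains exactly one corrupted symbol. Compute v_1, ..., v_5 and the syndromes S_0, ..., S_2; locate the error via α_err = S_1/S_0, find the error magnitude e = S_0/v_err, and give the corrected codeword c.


S = (8, 3, 6), error at position 4, error magnitude e = 11, c = [7, 4, 1, 8, 0].

Step 1: column multipliers v_i = (∏_{j≠i}(α_i − α_j))^{−1} mod 13.
  i = 1 (α = 3): (3−6)(3−9)(3−2)(3−10) = (−3)·(−6)·1·(−7) = −126 ≡ 4, so v_1 = 4^{−1} = 10 (mod 13).
  i = 2 (α = 6): (6−3)(6−9)(6−2)(6−10) = 3·(−3)·4·(−4) = 144 ≡ 1, so v_2 = 1^{−1} = 1 (mod 13).
  i = 3 (α = 9): (9−3)(9−6)(9−2)(9−10) = 6·3·7·(−1) = −126 ≡ 4, so v_3 = 4^{−1} = 10 (mod 13).
  i = 4 (α = 2): (2−3)(2−6)(2−9)(2−10) = (−1)·(−4)·(−7)·(−8) = 224 ≡ 3, so v_4 = 3^{−1} = 9 (mod 13).
  i = 5 (α = 10): (10−3)(10−6)(10−9)(10−2) = 7·4·1·8 = 224 ≡ 3, so v_5 = 3^{−1} = 9 (mod 13).
  v = [10, 1, 10, 9, 9].
Step 2: syndromes of r = [7, 4, 1, 6, 0] (all sums mod 13).
  S_0 = Σ v_i r_i = 10·7 + 1·4 + 10·1 + 9·6 + 9·0 = 138 ≡ 8.
  S_1 = Σ v_i α_i r_i = 10·3·7 + 1·6·4 + 10·9·1 + 9·2·6 + 9·10·0 = 432 ≡ 3.
  α_i^2 mod 13 = [9, 10, 3, 4, 9].
  S_2 = Σ v_i α_i^2 r_i = 10·9·7 + 1·10·4 + 10·3·1 + 9·4·6 + 9·9·0 = 916 ≡ 6.
  S = (8, 3, 6) ≠ 0, so r is not a codeword (an error is present).
Step 3: locate the error. For a single error e at position i, S_ℓ = v_i·e·α_i^ℓ, so α_err = S_1/S_0.
  S_0^{−1} = 8^{−1} = 5 (mod 13), so α_err = 3·5 = 15 ≡ 2 = α_4. Error position i = 4.
  Consistency check: S_2/S_1 = 6·9 = 54 ≡ 2 = α_err ✓ (single-error assumption holds).
Step 4: error magnitude e = S_0/v_4 = S_0·∏_{j≠4}(α_4 − α_j) = 8·3 = 24 ≡ 11 (mod 13).
Step 5: correct position 4: c_4 = r_4 − e = 6 − 11 ≡ 8 (mod 13). Hence c = [7, 4, 1, 8, 0].
  Check: interpolating c through the α_i gives m(x) = 10 + 12·x (degree < 2) with m(α_i) = c_i for every i, so c is indeed a codeword.


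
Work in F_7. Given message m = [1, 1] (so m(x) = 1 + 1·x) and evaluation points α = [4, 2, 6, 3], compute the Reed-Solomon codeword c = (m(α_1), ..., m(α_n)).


c = [5, 3, 0, 4]

Message polynomial: m(x) = 1 + 1·x (mod 7).
For each evaluation point α_i, compute m(α_i) mod 7:
  α_1 = 4: Horner steps 1 → 5, so m(4) = 5.
  α_2 = 2: Horner steps 1 → 3, so m(2) = 3.
  α_3 = 6: Horner steps 1 → 0, so m(6) = 0.
  α_4 = 3: Horner steps 1 → 4, so m(3) = 4.
Codeword c = [5, 3, 0, 4] ∈ F_7^4.


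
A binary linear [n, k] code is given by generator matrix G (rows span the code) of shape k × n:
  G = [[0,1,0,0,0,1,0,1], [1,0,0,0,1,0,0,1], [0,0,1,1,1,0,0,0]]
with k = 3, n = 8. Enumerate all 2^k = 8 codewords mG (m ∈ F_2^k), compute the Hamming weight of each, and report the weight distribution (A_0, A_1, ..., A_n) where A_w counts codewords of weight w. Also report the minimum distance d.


Weight distribution: A_0 = 1, A_3 = 3, A_4 = 2, A_5 = 1, A_6 = 1. Minimum distance d = 3.

Enumerate all 2^3 = 8 messages m ∈ F_2^3.
For each, compute codeword c = mG in F_2^8, then tally its weight.
  m = 000 → c = 00000000, weight = 0.
  m = 100 → c = 01000101, weight = 3.
  m = 010 → c = 10001001, weight = 3.
  m = 110 → c = 11001100, weight = 4.
  m = 001 → c = 00111000, weight = 3.
  m = 101 → c = 01111101, weight = 6.
  m = 011 → c = 10110001, weight = 4.
  m = 111 → c = 11110100, weight = 5.
Tally weights:
  weight 0: 1 codewords.
  weight 3: 3 codewords.
  weight 4: 2 codewords.
  weight 5: 1 codewords.
  weight 6: 1 codewords.
Minimum distance d = smallest w > 0 with A_w > 0 = 3.
Sanity: Σ A_w = 8 = 2^3 = 8 ✓.


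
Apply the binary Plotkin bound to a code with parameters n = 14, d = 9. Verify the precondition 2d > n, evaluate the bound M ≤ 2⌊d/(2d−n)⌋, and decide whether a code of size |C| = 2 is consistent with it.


Plotkin bound M ≤ 4; given |C| = 2 ≤ bound (satisfied).

Check applicability: 2d = 18, n = 14.
2d − n = 4 > 0, so Plotkin applies.
Compute d/(2d−n) = 9/4 ≈ 2.2500.
⌊d/(2d−n)⌋ = 2.
Plotkin bound: M ≤ 2·2 = 4.
Given |C| = 2, check: satisfied.
This |C| is below the Plotkin bound.


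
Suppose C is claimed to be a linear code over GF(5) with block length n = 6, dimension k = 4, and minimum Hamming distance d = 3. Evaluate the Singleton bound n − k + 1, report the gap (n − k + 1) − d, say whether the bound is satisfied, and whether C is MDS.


Singleton RHS = n − k + 1 = 3, slack = 0, bound satisfied, MDS.

Singleton bound: d ≤ n − k + 1.
Here n = 6, k = 4, so n − k + 1 = 3.
Given d = 3, check d ≤ 3: YES.
Slack = (n − k + 1) − d = 0.
The code is MDS (slack = 0).
Description: the claimed parameters are [6, 4, 3]_5; such a code would be MDS (meets Singleton bound).


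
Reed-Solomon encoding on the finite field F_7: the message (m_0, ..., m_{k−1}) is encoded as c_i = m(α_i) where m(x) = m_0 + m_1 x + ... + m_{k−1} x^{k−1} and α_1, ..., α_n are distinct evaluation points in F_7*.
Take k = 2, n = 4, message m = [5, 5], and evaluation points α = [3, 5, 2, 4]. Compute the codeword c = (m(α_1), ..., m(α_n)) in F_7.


c = [6, 2, 1, 4]

Message polynomial: m(x) = 5 + 5·x (mod 7).
For each evaluation point α_i, compute m(α_i) mod 7:
  α_1 = 3: Horner steps 5 → 6, so m(3) = 6.
  α_2 = 5: Horner steps 5 → 2, so m(5) = 2.
  α_3 = 2: Horner steps 5 → 1, so m(2) = 1.
  α_4 = 4: Horner steps 5 → 4, so m(4) = 4.
Codeword c = [6, 2, 1, 4] ∈ F_7^4.


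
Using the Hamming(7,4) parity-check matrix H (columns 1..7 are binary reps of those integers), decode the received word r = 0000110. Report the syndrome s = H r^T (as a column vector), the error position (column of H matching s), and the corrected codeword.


s = (0, 1, 1)^T, error position = 3, corrected codeword c = 0010110

Compute s = H r^T mod 2 one row at a time:
  s_1 = 0 + 1 + 1 + 0 = 2 ≡ 0 (mod 2).
  s_2 = 0 + 0 + 1 + 0 = 1 ≡ 1 (mod 2).
  s_3 = 0 + 0 + 1 + 0 = 1 ≡ 1 (mod 2).
s = (0, 1, 1)^T — this equals column 3 of H (binary 011), so error is at position 3.
Correct: flip bit 3 of r = 0000110 to get c = 0010110.


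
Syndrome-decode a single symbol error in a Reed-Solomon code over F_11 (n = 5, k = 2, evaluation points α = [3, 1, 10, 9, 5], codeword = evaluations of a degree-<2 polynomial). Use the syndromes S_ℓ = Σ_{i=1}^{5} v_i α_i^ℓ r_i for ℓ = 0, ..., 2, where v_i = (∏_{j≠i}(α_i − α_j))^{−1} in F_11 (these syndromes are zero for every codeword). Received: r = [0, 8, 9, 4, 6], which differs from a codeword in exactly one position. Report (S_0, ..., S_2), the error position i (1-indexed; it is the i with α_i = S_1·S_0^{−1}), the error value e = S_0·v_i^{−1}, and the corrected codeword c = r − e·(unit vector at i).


S = (6, 7, 10), error at position 1, error magnitude e = 4, c = [7, 8, 9, 4, 6].

Step 1: column multipliers v_i = (∏_{j≠i}(α_i − α_j))^{−1} mod 11.
  i = 1 (α = 3): (3−1)(3−10)(3−9)(3−5) = 2·(−7)·(−6)·(−2) = −168 ≡ 8, so v_1 = 8^{−1} = 7 (mod 11).
  i = 2 (α = 1): (1−3)(1−10)(1−9)(1−5) = (−2)·(−9)·(−8)·(−4) = 576 ≡ 4, so v_2 = 4^{−1} = 3 (mod 11).
  i = 3 (α = 10): (10−3)(10−1)(10−9)(10−5) = 7·9·1·5 = 315 ≡ 7, so v_3 = 7^{−1} = 8 (mod 11).
  i = 4 (α = 9): (9−3)(9−1)(9−10)(9−5) = 6·8·(−1)·4 = −192 ≡ 6, so v_4 = 6^{−1} = 2 (mod 11).
  i = 5 (α = 5): (5−3)(5−1)(5−10)(5−9) = 2·4·(−5)·(−4) = 160 ≡ 6, so v_5 = 6^{−1} = 2 (mod 11).
  v = [7, 3, 8, 2, 2].
Step 2: syndromes of r = [0, 8, 9, 4, 6] (all sums mod 11).
  S_0 = Σ v_i r_i = 7·0 + 3·8 + 8·9 + 2·4 + 2·6 = 116 ≡ 6.
  S_1 = Σ v_i α_i r_i = 7·3·0 + 3·1·8 + 8·10·9 + 2·9·4 + 2·5·6 = 876 ≡ 7.
  α_i^2 mod 11 = [9, 1, 1, 4, 3].
  S_2 = Σ v_i α_i^2 r_i = 7·9·0 + 3·1·8 + 8·1·9 + 2·4·4 + 2·3·6 = 164 ≡ 10.
  S = (6, 7, 10) ≠ 0, so r is not a codeword (an error is present).
Step 3: locate the error. For a single error e at position i, S_ℓ = v_i·e·α_i^ℓ, so α_err = S_1/S_0.
  S_0^{−1} = 6^{−1} = 2 (mod 11), so α_err = 7·2 = 14 ≡ 3 = α_1. Error position i = 1.
  Consistency check: S_2/S_1 = 10·8 = 80 ≡ 3 = α_err ✓ (single-error assumption holds).
Step 4: error magnitude e = S_0/v_1 = S_0·∏_{j≠1}(α_1 − α_j) = 6·8 = 48 ≡ 4 (mod 11).
Step 5: correct position 1: c_1 = r_1 − e = 0 − 4 ≡ 7 (mod 11). Hence c = [7, 8, 9, 4, 6].
  Check: interpolating c through the α_i gives m(x) = 3 + 5·x (degree < 2) with m(α_i) = c_i for every i, so c is indeed a codeword.


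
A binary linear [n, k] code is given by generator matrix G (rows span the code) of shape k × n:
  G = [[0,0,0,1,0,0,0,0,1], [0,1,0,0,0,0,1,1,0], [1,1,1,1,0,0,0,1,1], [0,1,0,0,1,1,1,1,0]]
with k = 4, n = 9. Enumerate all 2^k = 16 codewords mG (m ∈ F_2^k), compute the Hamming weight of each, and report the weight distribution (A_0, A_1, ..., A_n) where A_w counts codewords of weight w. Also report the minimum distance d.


Weight distribution: A_0 = 1, A_2 = 2, A_3 = 2, A_4 = 2, A_5 = 4, A_6 = 2, A_7 = 2, A_8 = 1. Minimum distance d = 2.

Enumerate all 2^4 = 16 messages m ∈ F_2^4.
For each, compute codeword c = mG in F_2^9, then tally its weight.
  m = 0000 → c = 000000000, weight = 0.
  m = 1000 → c = 000100001, weight = 2.
  m = 0100 → c = 010000110, weight = 3.
  m = 1100 → c = 010100111, weight = 5.
  m = 0010 → c = 111100011, weight = 6.
  m = 1010 → c = 111000010, weight = 4.
  m = 0110 → c = 101100101, weight = 5.
  m = 1110 → c = 101000100, weight = 3.
  m = 0001 → c = 010011110, weight = 5.
  m = 1001 → c = 010111111, weight = 7.
  m = 0101 → c = 000011000, weight = 2.
  m = 1101 → c = 000111001, weight = 4.
  m = 0011 → c = 101111101, weight = 7.
  m = 1011 → c = 101011100, weight = 5.
  m = 0111 → c = 111111011, weight = 8.
  m = 1111 → c = 111011010, weight = 6.
Tally weights:
  weight 0: 1 codewords.
  weight 2: 2 codewords.
  weight 3: 2 codewords.
  weight 4: 2 codewords.
  weight 5: 4 codewords.
  weight 6: 2 codewords.
  weight 7: 2 codewords.
  weight 8: 1 codewords.
Minimum distance d = smallest w > 0 with A_w > 0 = 2.
Sanity: Σ A_w = 16 = 2^4 = 16 ✓.


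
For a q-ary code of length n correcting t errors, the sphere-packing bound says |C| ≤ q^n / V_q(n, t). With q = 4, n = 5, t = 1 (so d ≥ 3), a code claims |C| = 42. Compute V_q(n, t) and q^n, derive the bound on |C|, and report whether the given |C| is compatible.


V_q(n, t) = 16, q^n = 1024, Hamming bound = 64, |C| = 42 ≤ bound (satisfied).

Step 1: Compute V_q(n, t) = Σ_{j=0}^1 C(n, j) (q−1)^j.
  j = 0: C(5,0)·(3)^0 = 1·1 = 1.
  j = 1: C(5,1)·(3)^1 = 5·3 = 15.
  V_q(n, t) = 1 + 15 = 16.
Step 2: q^n = 4^5 = 1024.
Step 3: Hamming bound ⌊q^n / V_q(n,t)⌋ = ⌊1024/16⌋ = 64.
Step 4: Compare |C| = 42 to 64: satisfied.
The claimed |C| lies below the Hamming bound.


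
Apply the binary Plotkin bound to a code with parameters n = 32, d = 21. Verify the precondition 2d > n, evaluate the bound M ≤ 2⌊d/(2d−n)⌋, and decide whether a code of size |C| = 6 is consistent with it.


Plotkin bound M ≤ 4; given |C| = 6 > bound (violated).

Check applicability: 2d = 42, n = 32.
2d − n = 10 > 0, so Plotkin applies.
Compute d/(2d−n) = 21/10 ≈ 2.1000.
⌊d/(2d−n)⌋ = 2.
Plotkin bound: M ≤ 2·2 = 4.
Given |C| = 6, check: VIOLATED.
This |C| is above the Plotkin bound, so no binary code with n = 32, d = 21 and 6 codewords exists.


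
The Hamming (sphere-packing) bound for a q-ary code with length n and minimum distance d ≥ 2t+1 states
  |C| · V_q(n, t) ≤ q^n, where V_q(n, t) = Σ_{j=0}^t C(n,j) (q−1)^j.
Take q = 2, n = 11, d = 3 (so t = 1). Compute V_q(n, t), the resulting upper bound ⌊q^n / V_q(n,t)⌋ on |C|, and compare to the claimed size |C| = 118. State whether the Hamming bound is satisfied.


V_q(n, t) = 12, q^n = 2048, Hamming bound = 170, |C| = 118 ≤ bound (satisfied).

Step 1: Compute V_q(n, t) = Σ_{j=0}^1 C(n, j) (q−1)^j.
  j = 0: C(11,0)·(1)^0 = 1·1 = 1.
  j = 1: C(11,1)·(1)^1 = 11·1 = 11.
  V_q(n, t) = 1 + 11 = 12.
Step 2: q^n = 2^11 = 2048.
Step 3: Hamming bound ⌊q^n / V_q(n,t)⌋ = ⌊2048/12⌋ = 170.
Step 4: Compare |C| = 118 to 170: satisfied.
The claimed |C| lies below the Hamming bound.
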